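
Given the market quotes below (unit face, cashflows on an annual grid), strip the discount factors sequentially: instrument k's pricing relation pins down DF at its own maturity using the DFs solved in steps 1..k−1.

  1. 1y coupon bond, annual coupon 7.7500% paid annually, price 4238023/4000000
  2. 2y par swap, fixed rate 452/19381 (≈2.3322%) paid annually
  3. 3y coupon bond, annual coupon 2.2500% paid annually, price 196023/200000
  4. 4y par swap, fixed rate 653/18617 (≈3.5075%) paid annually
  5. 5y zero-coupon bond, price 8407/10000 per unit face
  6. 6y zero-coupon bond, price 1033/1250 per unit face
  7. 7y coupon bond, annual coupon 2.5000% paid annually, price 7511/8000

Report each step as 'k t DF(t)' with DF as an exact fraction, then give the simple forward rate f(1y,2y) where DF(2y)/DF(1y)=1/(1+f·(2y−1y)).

step 1 [1y] bond c/1=31/400: DF=(4238023/4000000 − 31/400·(0))/(1+31/400) = 9833/10000 ≈ 0.983300
step 2 [2y] swap r/1=452/19381: DF=(1 − 452/19381·(0.983300))/(1+452/19381) = 2387/2500 ≈ 0.954800
step 3 [3y] bond c/1=9/400: DF=(196023/200000 − 9/400·(0.983300+0.954800))/(1+9/400) = 9159/10000 ≈ 0.915900
step 4 [4y] swap r/1=653/18617: DF=(1 − 653/18617·(0.983300+0.954800+0.915900))/(1+653/18617) = 4347/5000 ≈ 0.869400
step 5 [5y] zero: DF = P = 8407/10000 ≈ 0.840700
step 6 [6y] zero: DF = P = 1033/1250 ≈ 0.826400
step 7 [7y] bond c/1=1/40: DF=(7511/8000 − 1/40·(0.983300+0.954800+0.915900+0.869400+0.840700+0.826400))/(1+1/40) = 1569/2000 ≈ 0.784500

1 1 9833/10000
2 2 2387/2500
3 3 9159/10000
4 4 4347/5000
5 5 8407/10000
6 6 1033/1250
7 7 1569/2000
f(1y,2y) = ((9833/10000)/(2387/2500) − 1)/(1) = 285/9548 ≈ 2.9849%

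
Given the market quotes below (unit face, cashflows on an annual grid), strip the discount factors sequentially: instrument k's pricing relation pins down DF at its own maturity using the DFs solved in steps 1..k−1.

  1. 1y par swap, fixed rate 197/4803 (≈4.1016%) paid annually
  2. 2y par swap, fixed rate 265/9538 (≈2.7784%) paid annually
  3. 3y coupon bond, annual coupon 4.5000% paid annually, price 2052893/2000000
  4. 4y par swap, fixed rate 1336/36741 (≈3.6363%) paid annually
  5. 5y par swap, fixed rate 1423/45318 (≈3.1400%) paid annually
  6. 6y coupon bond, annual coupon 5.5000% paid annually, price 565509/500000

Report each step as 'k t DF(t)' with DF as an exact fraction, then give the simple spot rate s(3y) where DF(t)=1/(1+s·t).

1 1 4803/5000
2 2 947/1000
3 3 9001/10000
4 4 1083/1250
5 5 8577/10000
6 6 4179/5000
s(3y) = (1/(9001/10000) − 1)/(3) = 333/9001 ≈ 3.6996%

step 1 [1y] swap r/1=197/4803: DF=(1 − 197/4803·(0))/(1+197/4803) = 4803/5000 ≈ 0.960600
step 2 [2y] swap r/1=265/9538: DF=(1 − 265/9538·(0.960600))/(1+265/9538) = 947/1000 ≈ 0.947000
step 3 [3y] bond c/1=9/200: DF=(2052893/2000000 − 9/200·(0.960600+0.947000))/(1+9/200) = 9001/10000 ≈ 0.900100
step 4 [4y] swap r/1=1336/36741: DF=(1 − 1336/36741·(0.960600+0.947000+0.900100))/(1+1336/36741) = 1083/1250 ≈ 0.866400
step 5 [5y] swap r/1=1423/45318: DF=(1 − 1423/45318·(0.960600+0.947000+0.900100+0.866400))/(1+1423/45318) = 8577/10000 ≈ 0.857700
step 6 [6y] bond c/1=11/200: DF=(565509/500000 − 11/200·(0.960600+0.947000+0.900100+0.866400+0.857700))/(1+11/200) = 4179/5000 ≈ 0.835800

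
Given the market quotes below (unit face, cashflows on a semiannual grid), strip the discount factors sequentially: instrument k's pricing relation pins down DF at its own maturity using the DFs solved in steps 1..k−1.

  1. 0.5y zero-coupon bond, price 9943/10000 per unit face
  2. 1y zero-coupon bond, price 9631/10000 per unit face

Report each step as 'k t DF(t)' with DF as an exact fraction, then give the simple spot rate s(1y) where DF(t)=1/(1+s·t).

step 1 [0.5y] zero: DF = P = 9943/10000 ≈ 0.994300
step 2 [1y] zero: DF = P = 9631/10000 ≈ 0.963100

1 1/2 9943/10000
2 1 9631/10000
s(1y) = (1/(9631/10000) − 1)/(1) = 369/9631 ≈ 3.8314%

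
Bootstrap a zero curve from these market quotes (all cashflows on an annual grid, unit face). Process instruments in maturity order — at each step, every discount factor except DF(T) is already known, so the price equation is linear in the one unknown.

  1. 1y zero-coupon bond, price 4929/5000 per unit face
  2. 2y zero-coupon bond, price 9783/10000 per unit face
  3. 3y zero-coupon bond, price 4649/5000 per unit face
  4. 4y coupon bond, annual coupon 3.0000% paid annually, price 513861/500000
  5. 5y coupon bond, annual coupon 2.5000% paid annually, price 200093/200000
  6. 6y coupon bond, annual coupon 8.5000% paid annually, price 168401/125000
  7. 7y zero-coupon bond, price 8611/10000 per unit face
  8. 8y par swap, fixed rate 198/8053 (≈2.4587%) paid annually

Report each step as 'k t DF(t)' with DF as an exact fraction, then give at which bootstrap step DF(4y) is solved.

step 1 [1y] zero: DF = P = 4929/5000 ≈ 0.985800
step 2 [2y] zero: DF = P = 9783/10000 ≈ 0.978300
step 3 [3y] zero: DF = P = 4649/5000 ≈ 0.929800
step 4 [4y] bond c/1=3/100: DF=(513861/500000 − 3/100·(0.985800+0.978300+0.929800))/(1+3/100) = 1827/2000 ≈ 0.913500
step 5 [5y] bond c/1=1/40: DF=(200093/200000 − 1/40·(0.985800+0.978300+0.929800+0.913500))/(1+1/40) = 552/625 ≈ 0.883200
step 6 [6y] bond c/1=17/200: DF=(168401/125000 − 17/200·(0.985800+0.978300+0.929800+0.913500+0.883200))/(1+17/200) = 4371/5000 ≈ 0.874200
step 7 [7y] zero: DF = P = 8611/10000 ≈ 0.861100
step 8 [8y] swap r/1=198/8053: DF=(1 − 198/8053·(0.985800+0.978300+0.929800+0.913500+0.883200+0.874200+0.861100))/(1+198/8053) = 4109/5000 ≈ 0.821800

1 1 4929/5000
2 2 9783/10000
3 3 4649/5000
4 4 1827/2000
5 5 552/625
6 6 4371/5000
7 7 8611/10000
8 8 4109/5000
DF(4y) is solved at step 4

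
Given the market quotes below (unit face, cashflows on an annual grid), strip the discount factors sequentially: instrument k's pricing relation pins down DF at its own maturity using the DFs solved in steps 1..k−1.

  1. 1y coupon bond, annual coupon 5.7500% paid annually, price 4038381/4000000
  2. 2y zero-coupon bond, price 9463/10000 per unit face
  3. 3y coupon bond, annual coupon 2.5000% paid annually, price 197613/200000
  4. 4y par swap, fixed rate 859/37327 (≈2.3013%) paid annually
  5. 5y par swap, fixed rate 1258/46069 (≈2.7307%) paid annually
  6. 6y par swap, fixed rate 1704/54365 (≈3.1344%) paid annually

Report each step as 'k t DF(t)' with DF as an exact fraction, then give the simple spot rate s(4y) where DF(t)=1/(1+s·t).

1 1 9547/10000
2 2 9463/10000
3 3 1147/1250
4 4 9141/10000
5 5 4371/5000
6 6 1037/1250
s(4y) = (1/(9141/10000) − 1)/(4) = 859/36564 ≈ 2.3493%

step 1 [1y] bond c/1=23/400: DF=(4038381/4000000 − 23/400·(0))/(1+23/400) = 9547/10000 ≈ 0.954700
step 2 [2y] zero: DF = P = 9463/10000 ≈ 0.946300
step 3 [3y] bond c/1=1/40: DF=(197613/200000 − 1/40·(0.954700+0.946300))/(1+1/40) = 1147/1250 ≈ 0.917600
step 4 [4y] swap r/1=859/37327: DF=(1 − 859/37327·(0.954700+0.946300+0.917600))/(1+859/37327) = 9141/10000 ≈ 0.914100
step 5 [5y] swap r/1=1258/46069: DF=(1 − 1258/46069·(0.954700+0.946300+0.917600+0.914100))/(1+1258/46069) = 4371/5000 ≈ 0.874200
step 6 [6y] swap r/1=1704/54365: DF=(1 − 1704/54365·(0.954700+0.946300+0.917600+0.914100+0.874200))/(1+1704/54365) = 1037/1250 ≈ 0.829600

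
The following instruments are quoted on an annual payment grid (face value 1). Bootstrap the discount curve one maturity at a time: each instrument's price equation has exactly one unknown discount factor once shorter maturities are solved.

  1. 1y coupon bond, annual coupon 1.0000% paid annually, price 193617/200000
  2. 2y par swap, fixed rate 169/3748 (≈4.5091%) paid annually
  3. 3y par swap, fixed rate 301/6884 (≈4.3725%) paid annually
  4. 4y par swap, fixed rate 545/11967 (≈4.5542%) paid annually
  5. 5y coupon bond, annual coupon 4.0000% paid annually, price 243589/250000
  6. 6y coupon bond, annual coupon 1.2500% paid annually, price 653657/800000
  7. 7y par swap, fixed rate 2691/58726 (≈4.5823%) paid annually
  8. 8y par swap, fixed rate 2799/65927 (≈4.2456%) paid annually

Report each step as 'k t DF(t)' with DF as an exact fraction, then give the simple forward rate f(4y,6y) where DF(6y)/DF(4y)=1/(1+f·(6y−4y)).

step 1 [1y] bond c/1=1/100: DF=(193617/200000 − 1/100·(0))/(1+1/100) = 1917/2000 ≈ 0.958500
step 2 [2y] swap r/1=169/3748: DF=(1 − 169/3748·(0.958500))/(1+169/3748) = 1831/2000 ≈ 0.915500
step 3 [3y] swap r/1=301/6884: DF=(1 − 301/6884·(0.958500+0.915500))/(1+301/6884) = 2199/2500 ≈ 0.879600
step 4 [4y] swap r/1=545/11967: DF=(1 − 545/11967·(0.958500+0.915500+0.879600))/(1+545/11967) = 1673/2000 ≈ 0.836500
step 5 [5y] bond c/1=1/25: DF=(243589/250000 − 1/25·(0.958500+0.915500+0.879600+0.836500))/(1+1/25) = 1997/2500 ≈ 0.798800
step 6 [6y] bond c/1=1/80: DF=(653657/800000 − 1/80·(0.958500+0.915500+0.879600+0.836500+0.798800))/(1+1/80) = 941/1250 ≈ 0.752800
step 7 [7y] swap r/1=2691/58726: DF=(1 − 2691/58726·(0.958500+0.915500+0.879600+0.836500+0.798800+0.752800))/(1+2691/58726) = 7309/10000 ≈ 0.730900
step 8 [8y] swap r/1=2799/65927: DF=(1 − 2799/65927·(0.958500+0.915500+0.879600+0.836500+0.798800+0.752800+0.730900))/(1+2799/65927) = 7201/10000 ≈ 0.720100

1 1 1917/2000
2 2 1831/2000
3 3 2199/2500
4 4 1673/2000
5 5 1997/2500
6 6 941/1250
7 7 7309/10000
8 8 7201/10000
f(4y,6y) = ((1673/2000)/(941/1250) − 1)/(2) = 837/15056 ≈ 5.5592%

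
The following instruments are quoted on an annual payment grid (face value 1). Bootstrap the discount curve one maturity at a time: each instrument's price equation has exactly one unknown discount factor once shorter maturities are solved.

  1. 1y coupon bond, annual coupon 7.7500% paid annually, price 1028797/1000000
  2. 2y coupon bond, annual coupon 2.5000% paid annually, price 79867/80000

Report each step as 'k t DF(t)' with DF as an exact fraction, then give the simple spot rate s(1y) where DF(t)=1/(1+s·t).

1 1 2387/2500
2 2 9507/10000
s(1y) = (1/(2387/2500) − 1)/(1) = 113/2387 ≈ 4.7340%

step 1 [1y] bond c/1=31/400: DF=(1028797/1000000 − 31/400·(0))/(1+31/400) = 2387/2500 ≈ 0.954800
step 2 [2y] bond c/1=1/40: DF=(79867/80000 − 1/40·(0.954800))/(1+1/40) = 9507/10000 ≈ 0.950700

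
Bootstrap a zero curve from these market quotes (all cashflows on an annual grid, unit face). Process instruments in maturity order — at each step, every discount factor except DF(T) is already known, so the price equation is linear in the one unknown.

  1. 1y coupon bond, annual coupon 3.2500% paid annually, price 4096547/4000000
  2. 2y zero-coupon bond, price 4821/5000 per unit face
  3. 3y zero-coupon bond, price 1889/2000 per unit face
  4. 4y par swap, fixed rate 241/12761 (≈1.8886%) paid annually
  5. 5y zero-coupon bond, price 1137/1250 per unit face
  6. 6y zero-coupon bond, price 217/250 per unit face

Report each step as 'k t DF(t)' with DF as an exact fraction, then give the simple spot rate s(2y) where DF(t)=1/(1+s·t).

step 1 [1y] bond c/1=13/400: DF=(4096547/4000000 − 13/400·(0))/(1+13/400) = 9919/10000 ≈ 0.991900
step 2 [2y] zero: DF = P = 4821/5000 ≈ 0.964200
step 3 [3y] zero: DF = P = 1889/2000 ≈ 0.944500
step 4 [4y] swap r/1=241/12761: DF=(1 − 241/12761·(0.991900+0.964200+0.944500))/(1+241/12761) = 9277/10000 ≈ 0.927700
step 5 [5y] zero: DF = P = 1137/1250 ≈ 0.909600
step 6 [6y] zero: DF = P = 217/250 ≈ 0.868000

1 1 9919/10000
2 2 4821/5000
3 3 1889/2000
4 4 9277/10000
5 5 1137/1250
6 6 217/250
s(2y) = (1/(4821/5000) − 1)/(2) = 179/9642 ≈ 1.8565%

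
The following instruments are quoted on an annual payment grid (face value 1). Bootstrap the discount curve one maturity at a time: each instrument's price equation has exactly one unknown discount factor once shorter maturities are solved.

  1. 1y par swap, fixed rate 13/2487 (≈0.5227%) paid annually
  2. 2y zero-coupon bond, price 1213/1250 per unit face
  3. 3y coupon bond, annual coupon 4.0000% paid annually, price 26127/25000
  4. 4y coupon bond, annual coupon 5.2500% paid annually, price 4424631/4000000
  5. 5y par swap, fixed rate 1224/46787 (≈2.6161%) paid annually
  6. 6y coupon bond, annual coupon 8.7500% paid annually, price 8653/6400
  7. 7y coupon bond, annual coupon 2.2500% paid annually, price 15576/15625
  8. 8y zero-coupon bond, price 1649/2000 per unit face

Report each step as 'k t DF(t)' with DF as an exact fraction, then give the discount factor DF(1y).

step 1 [1y] swap r/1=13/2487: DF=(1 − 13/2487·(0))/(1+13/2487) = 2487/2500 ≈ 0.994800
step 2 [2y] zero: DF = P = 1213/1250 ≈ 0.970400
step 3 [3y] bond c/1=1/25: DF=(26127/25000 − 1/25·(0.994800+0.970400))/(1+1/25) = 9293/10000 ≈ 0.929300
step 4 [4y] bond c/1=21/400: DF=(4424631/4000000 − 21/400·(0.994800+0.970400+0.929300))/(1+21/400) = 4533/5000 ≈ 0.906600
step 5 [5y] swap r/1=1224/46787: DF=(1 − 1224/46787·(0.994800+0.970400+0.929300+0.906600))/(1+1224/46787) = 1097/1250 ≈ 0.877600
step 6 [6y] bond c/1=7/80: DF=(8653/6400 − 7/80·(0.994800+0.970400+0.929300+0.906600+0.877600))/(1+7/80) = 2167/2500 ≈ 0.866800
step 7 [7y] bond c/1=9/400: DF=(15576/15625 − 9/400·(0.994800+0.970400+0.929300+0.906600+0.877600+0.866800))/(1+9/400) = 8529/10000 ≈ 0.852900
step 8 [8y] zero: DF = P = 1649/2000 ≈ 0.824500

1 1 2487/2500
2 2 1213/1250
3 3 9293/10000
4 4 4533/5000
5 5 1097/1250
6 6 2167/2500
7 7 8529/10000
8 8 1649/2000
DF(1y) = 2487/2500 ≈ 0.994800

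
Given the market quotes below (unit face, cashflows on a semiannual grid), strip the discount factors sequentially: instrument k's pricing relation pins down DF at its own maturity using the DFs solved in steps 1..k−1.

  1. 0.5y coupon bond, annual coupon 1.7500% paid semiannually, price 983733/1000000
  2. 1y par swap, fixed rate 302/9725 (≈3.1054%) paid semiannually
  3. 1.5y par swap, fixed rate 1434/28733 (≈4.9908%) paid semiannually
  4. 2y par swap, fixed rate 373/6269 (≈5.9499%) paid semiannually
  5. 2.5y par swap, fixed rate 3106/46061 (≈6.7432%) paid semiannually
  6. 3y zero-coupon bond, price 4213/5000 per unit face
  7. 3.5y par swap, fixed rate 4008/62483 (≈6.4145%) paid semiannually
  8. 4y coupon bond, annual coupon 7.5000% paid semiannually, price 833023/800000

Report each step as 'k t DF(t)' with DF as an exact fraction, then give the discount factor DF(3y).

step 1 [0.5y] bond c/2=7/800: DF=(983733/1000000 − 7/800·(0))/(1+7/800) = 1219/1250 ≈ 0.975200
step 2 [1y] swap r/2=151/9725: DF=(1 − 151/9725·(0.975200))/(1+151/9725) = 4849/5000 ≈ 0.969800
step 3 [1.5y] swap r/2=717/28733: DF=(1 − 717/28733·(0.975200+0.969800))/(1+717/28733) = 9283/10000 ≈ 0.928300
step 4 [2y] swap r/2=373/12538: DF=(1 − 373/12538·(0.975200+0.969800+0.928300))/(1+373/12538) = 8881/10000 ≈ 0.888100
step 5 [2.5y] swap r/2=1553/46061: DF=(1 − 1553/46061·(0.975200+0.969800+0.928300+0.888100))/(1+1553/46061) = 8447/10000 ≈ 0.844700
step 6 [3y] zero: DF = P = 4213/5000 ≈ 0.842600
step 7 [3.5y] swap r/2=2004/62483: DF=(1 − 2004/62483·(0.975200+0.969800+0.928300+0.888100+0.844700+0.842600))/(1+2004/62483) = 1999/2500 ≈ 0.799600
step 8 [4y] bond c/2=3/80: DF=(833023/800000 − 3/80·(0.975200+0.969800+0.928300+0.888100+0.844700+0.842600+0.799600))/(1+3/80) = 3889/5000 ≈ 0.777800

1 1/2 1219/1250
2 1 4849/5000
3 3/2 9283/10000
4 2 8881/10000
5 5/2 8447/10000
6 3 4213/5000
7 7/2 1999/2500
8 4 3889/5000
DF(3y) = 4213/5000 ≈ 0.842600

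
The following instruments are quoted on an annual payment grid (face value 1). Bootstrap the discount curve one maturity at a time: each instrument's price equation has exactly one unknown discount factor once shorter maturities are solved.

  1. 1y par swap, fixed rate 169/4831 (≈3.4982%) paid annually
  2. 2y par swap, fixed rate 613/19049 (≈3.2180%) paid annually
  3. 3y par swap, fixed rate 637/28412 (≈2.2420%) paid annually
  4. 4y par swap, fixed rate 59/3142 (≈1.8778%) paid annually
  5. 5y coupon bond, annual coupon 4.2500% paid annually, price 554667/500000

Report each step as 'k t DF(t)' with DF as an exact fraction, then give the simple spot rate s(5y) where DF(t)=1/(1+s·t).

1 1 4831/5000
2 2 9387/10000
3 3 9363/10000
4 4 2323/2500
5 5 569/625
s(5y) = (1/(569/625) − 1)/(5) = 56/2845 ≈ 1.9684%

step 1 [1y] swap r/1=169/4831: DF=(1 − 169/4831·(0))/(1+169/4831) = 4831/5000 ≈ 0.966200
step 2 [2y] swap r/1=613/19049: DF=(1 − 613/19049·(0.966200))/(1+613/19049) = 9387/10000 ≈ 0.938700
step 3 [3y] swap r/1=637/28412: DF=(1 − 637/28412·(0.966200+0.938700))/(1+637/28412) = 9363/10000 ≈ 0.936300
step 4 [4y] swap r/1=59/3142: DF=(1 − 59/3142·(0.966200+0.938700+0.936300))/(1+59/3142) = 2323/2500 ≈ 0.929200
step 5 [5y] bond c/1=17/400: DF=(554667/500000 − 17/400·(0.966200+0.938700+0.936300+0.929200))/(1+17/400) = 569/625 ≈ 0.910400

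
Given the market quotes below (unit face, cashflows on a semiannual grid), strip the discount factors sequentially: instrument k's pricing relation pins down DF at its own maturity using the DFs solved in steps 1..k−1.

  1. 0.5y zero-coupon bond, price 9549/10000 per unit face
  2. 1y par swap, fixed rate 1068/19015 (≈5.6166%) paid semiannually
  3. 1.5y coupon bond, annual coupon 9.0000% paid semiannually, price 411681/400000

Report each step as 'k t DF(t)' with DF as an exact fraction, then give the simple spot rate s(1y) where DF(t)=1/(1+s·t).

step 1 [0.5y] zero: DF = P = 9549/10000 ≈ 0.954900
step 2 [1y] swap r/2=534/19015: DF=(1 − 534/19015·(0.954900))/(1+534/19015) = 4733/5000 ≈ 0.946600
step 3 [1.5y] bond c/2=9/200: DF=(411681/400000 − 9/200·(0.954900+0.946600))/(1+9/200) = 903/1000 ≈ 0.903000

1 1/2 9549/10000
2 1 4733/5000
3 3/2 903/1000
s(1y) = (1/(4733/5000) − 1)/(1) = 267/4733 ≈ 5.6412%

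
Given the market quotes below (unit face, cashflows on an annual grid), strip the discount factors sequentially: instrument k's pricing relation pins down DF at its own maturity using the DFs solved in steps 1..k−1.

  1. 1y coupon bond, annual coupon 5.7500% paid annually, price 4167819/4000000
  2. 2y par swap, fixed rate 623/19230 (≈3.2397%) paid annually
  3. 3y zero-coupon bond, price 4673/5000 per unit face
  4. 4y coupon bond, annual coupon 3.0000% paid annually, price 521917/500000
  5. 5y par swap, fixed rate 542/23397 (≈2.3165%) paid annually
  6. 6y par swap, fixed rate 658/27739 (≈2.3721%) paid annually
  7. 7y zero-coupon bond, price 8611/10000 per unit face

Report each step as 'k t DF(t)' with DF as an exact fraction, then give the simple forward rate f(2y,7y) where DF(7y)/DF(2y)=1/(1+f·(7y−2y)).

step 1 [1y] bond c/1=23/400: DF=(4167819/4000000 − 23/400·(0))/(1+23/400) = 9853/10000 ≈ 0.985300
step 2 [2y] swap r/1=623/19230: DF=(1 − 623/19230·(0.985300))/(1+623/19230) = 9377/10000 ≈ 0.937700
step 3 [3y] zero: DF = P = 4673/5000 ≈ 0.934600
step 4 [4y] bond c/1=3/100: DF=(521917/500000 − 3/100·(0.985300+0.937700+0.934600))/(1+3/100) = 4651/5000 ≈ 0.930200
step 5 [5y] swap r/1=542/23397: DF=(1 − 542/23397·(0.985300+0.937700+0.934600+0.930200))/(1+542/23397) = 2229/2500 ≈ 0.891600
step 6 [6y] swap r/1=658/27739: DF=(1 − 658/27739·(0.985300+0.937700+0.934600+0.930200+0.891600))/(1+658/27739) = 2171/2500 ≈ 0.868400
step 7 [7y] zero: DF = P = 8611/10000 ≈ 0.861100

1 1 9853/10000
2 2 9377/10000
3 3 4673/5000
4 4 4651/5000
5 5 2229/2500
6 6 2171/2500
7 7 8611/10000
f(2y,7y) = ((9377/10000)/(8611/10000) − 1)/(5) = 766/43055 ≈ 1.7791%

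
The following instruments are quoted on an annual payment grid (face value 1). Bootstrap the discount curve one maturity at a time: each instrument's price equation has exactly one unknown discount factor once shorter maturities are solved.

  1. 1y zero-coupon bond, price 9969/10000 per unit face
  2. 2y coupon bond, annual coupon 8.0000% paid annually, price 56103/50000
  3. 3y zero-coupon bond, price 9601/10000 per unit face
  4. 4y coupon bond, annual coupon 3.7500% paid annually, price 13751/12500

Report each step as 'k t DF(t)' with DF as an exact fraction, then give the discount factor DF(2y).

1 1 9969/10000
2 2 9651/10000
3 3 9601/10000
4 4 9547/10000
DF(2y) = 9651/10000 ≈ 0.965100

step 1 [1y] zero: DF = P = 9969/10000 ≈ 0.996900
step 2 [2y] bond c/1=2/25: DF=(56103/50000 − 2/25·(0.996900))/(1+2/25) = 9651/10000 ≈ 0.965100
step 3 [3y] zero: DF = P = 9601/10000 ≈ 0.960100
step 4 [4y] bond c/1=3/80: DF=(13751/12500 − 3/80·(0.996900+0.965100+0.960100))/(1+3/80) = 9547/10000 ≈ 0.954700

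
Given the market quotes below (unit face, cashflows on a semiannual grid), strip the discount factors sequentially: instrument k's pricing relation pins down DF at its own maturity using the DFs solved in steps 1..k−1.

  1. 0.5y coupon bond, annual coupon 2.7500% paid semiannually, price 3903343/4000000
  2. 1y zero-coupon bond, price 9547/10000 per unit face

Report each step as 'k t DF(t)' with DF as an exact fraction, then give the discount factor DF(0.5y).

step 1 [0.5y] bond c/2=11/800: DF=(3903343/4000000 − 11/800·(0))/(1+11/800) = 4813/5000 ≈ 0.962600
step 2 [1y] zero: DF = P = 9547/10000 ≈ 0.954700

1 1/2 4813/5000
2 1 9547/10000
DF(0.5y) = 4813/5000 ≈ 0.962600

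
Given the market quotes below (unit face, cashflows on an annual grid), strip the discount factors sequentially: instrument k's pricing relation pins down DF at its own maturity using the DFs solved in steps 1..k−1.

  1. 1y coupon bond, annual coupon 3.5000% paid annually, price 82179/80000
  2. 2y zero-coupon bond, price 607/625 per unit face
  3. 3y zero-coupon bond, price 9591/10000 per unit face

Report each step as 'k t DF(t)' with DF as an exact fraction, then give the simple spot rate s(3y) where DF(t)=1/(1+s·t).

1 1 397/400
2 2 607/625
3 3 9591/10000
s(3y) = (1/(9591/10000) − 1)/(3) = 409/28773 ≈ 1.4215%

step 1 [1y] bond c/1=7/200: DF=(82179/80000 − 7/200·(0))/(1+7/200) = 397/400 ≈ 0.992500
step 2 [2y] zero: DF = P = 607/625 ≈ 0.971200
step 3 [3y] zero: DF = P = 9591/10000 ≈ 0.959100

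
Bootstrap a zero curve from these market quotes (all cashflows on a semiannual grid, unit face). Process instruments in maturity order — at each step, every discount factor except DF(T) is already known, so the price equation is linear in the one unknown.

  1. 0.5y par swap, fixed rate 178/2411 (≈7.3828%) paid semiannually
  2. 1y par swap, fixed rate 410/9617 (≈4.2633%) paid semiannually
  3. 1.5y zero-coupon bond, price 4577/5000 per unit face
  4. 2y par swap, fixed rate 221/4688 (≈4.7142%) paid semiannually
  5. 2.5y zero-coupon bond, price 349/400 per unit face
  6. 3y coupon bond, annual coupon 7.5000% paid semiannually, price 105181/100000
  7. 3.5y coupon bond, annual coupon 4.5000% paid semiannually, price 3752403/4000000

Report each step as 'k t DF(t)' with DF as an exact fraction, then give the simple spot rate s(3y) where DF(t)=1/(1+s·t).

1 1/2 2411/2500
2 1 959/1000
3 3/2 4577/5000
4 2 2279/2500
5 5/2 349/400
6 3 8467/10000
7 7/2 7971/10000
s(3y) = (1/(8467/10000) − 1)/(3) = 511/8467 ≈ 6.0352%

step 1 [0.5y] swap r/2=89/2411: DF=(1 − 89/2411·(0))/(1+89/2411) = 2411/2500 ≈ 0.964400
step 2 [1y] swap r/2=205/9617: DF=(1 − 205/9617·(0.964400))/(1+205/9617) = 959/1000 ≈ 0.959000
step 3 [1.5y] zero: DF = P = 4577/5000 ≈ 0.915400
step 4 [2y] swap r/2=221/9376: DF=(1 − 221/9376·(0.964400+0.959000+0.915400))/(1+221/9376) = 2279/2500 ≈ 0.911600
step 5 [2.5y] zero: DF = P = 349/400 ≈ 0.872500
step 6 [3y] bond c/2=3/80: DF=(105181/100000 − 3/80·(0.964400+0.959000+0.915400+0.911600+0.872500))/(1+3/80) = 8467/10000 ≈ 0.846700
step 7 [3.5y] bond c/2=9/400: DF=(3752403/4000000 − 9/400·(0.964400+0.959000+0.915400+0.911600+0.872500+0.846700))/(1+9/400) = 7971/10000 ≈ 0.797100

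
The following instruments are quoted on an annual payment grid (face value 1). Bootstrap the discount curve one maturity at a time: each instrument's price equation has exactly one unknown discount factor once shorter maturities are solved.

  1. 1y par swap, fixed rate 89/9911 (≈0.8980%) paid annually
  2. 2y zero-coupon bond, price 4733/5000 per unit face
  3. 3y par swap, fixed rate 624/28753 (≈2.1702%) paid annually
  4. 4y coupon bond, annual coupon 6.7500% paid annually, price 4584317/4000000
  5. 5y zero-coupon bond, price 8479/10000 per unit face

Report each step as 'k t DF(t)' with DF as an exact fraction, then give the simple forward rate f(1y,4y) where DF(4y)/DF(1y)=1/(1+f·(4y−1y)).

1 1 9911/10000
2 2 4733/5000
3 3 586/625
4 4 4459/5000
5 5 8479/10000
f(1y,4y) = ((9911/10000)/(4459/5000) − 1)/(3) = 331/8918 ≈ 3.7116%

step 1 [1y] swap r/1=89/9911: DF=(1 − 89/9911·(0))/(1+89/9911) = 9911/10000 ≈ 0.991100
step 2 [2y] zero: DF = P = 4733/5000 ≈ 0.946600
step 3 [3y] swap r/1=624/28753: DF=(1 − 624/28753·(0.991100+0.946600))/(1+624/28753) = 586/625 ≈ 0.937600
step 4 [4y] bond c/1=27/400: DF=(4584317/4000000 − 27/400·(0.991100+0.946600+0.937600))/(1+27/400) = 4459/5000 ≈ 0.891800
step 5 [5y] zero: DF = P = 8479/10000 ≈ 0.847900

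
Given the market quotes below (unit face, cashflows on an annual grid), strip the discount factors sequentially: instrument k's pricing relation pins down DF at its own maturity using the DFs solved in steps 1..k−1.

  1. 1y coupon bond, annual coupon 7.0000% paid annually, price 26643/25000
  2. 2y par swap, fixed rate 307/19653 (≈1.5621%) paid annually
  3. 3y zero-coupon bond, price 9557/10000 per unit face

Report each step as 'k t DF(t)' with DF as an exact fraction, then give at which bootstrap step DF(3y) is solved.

step 1 [1y] bond c/1=7/100: DF=(26643/25000 − 7/100·(0))/(1+7/100) = 249/250 ≈ 0.996000
step 2 [2y] swap r/1=307/19653: DF=(1 − 307/19653·(0.996000))/(1+307/19653) = 9693/10000 ≈ 0.969300
step 3 [3y] zero: DF = P = 9557/10000 ≈ 0.955700

1 1 249/250
2 2 9693/10000
3 3 9557/10000
DF(3y) is solved at step 3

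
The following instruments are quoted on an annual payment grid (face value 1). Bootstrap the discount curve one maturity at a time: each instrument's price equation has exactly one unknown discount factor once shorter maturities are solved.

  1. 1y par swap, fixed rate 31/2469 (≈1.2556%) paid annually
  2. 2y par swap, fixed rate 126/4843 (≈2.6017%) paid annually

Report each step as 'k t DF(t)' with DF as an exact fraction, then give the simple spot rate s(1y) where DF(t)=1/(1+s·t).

step 1 [1y] swap r/1=31/2469: DF=(1 − 31/2469·(0))/(1+31/2469) = 2469/2500 ≈ 0.987600
step 2 [2y] swap r/1=126/4843: DF=(1 − 126/4843·(0.987600))/(1+126/4843) = 1187/1250 ≈ 0.949600

1 1 2469/2500
2 2 1187/1250
s(1y) = (1/(2469/2500) − 1)/(1) = 31/2469 ≈ 1.2556%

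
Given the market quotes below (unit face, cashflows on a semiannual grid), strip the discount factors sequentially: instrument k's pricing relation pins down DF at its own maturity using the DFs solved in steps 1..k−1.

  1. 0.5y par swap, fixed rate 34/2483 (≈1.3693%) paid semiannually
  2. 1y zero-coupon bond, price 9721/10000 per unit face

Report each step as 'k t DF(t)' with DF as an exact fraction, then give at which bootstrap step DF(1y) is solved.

step 1 [0.5y] swap r/2=17/2483: DF=(1 − 17/2483·(0))/(1+17/2483) = 2483/2500 ≈ 0.993200
step 2 [1y] zero: DF = P = 9721/10000 ≈ 0.972100

1 1/2 2483/2500
2 1 9721/10000
DF(1y) is solved at step 2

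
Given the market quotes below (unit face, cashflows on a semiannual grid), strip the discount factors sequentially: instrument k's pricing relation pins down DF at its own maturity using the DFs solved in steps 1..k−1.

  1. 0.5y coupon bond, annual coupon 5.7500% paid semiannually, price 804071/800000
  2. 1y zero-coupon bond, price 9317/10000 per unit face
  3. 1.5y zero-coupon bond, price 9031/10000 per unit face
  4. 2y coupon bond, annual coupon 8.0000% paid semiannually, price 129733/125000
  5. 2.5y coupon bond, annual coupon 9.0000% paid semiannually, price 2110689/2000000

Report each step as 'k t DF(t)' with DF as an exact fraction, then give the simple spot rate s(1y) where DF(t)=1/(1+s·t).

1 1/2 977/1000
2 1 9317/10000
3 3/2 9031/10000
4 2 4449/5000
5 5/2 1701/2000
s(1y) = (1/(9317/10000) − 1)/(1) = 683/9317 ≈ 7.3307%

step 1 [0.5y] bond c/2=23/800: DF=(804071/800000 − 23/800·(0))/(1+23/800) = 977/1000 ≈ 0.977000
step 2 [1y] zero: DF = P = 9317/10000 ≈ 0.931700
step 3 [1.5y] zero: DF = P = 9031/10000 ≈ 0.903100
step 4 [2y] bond c/2=1/25: DF=(129733/125000 − 1/25·(0.977000+0.931700+0.903100))/(1+1/25) = 4449/5000 ≈ 0.889800
step 5 [2.5y] bond c/2=9/200: DF=(2110689/2000000 − 9/200·(0.977000+0.931700+0.903100+0.889800))/(1+9/200) = 1701/2000 ≈ 0.850500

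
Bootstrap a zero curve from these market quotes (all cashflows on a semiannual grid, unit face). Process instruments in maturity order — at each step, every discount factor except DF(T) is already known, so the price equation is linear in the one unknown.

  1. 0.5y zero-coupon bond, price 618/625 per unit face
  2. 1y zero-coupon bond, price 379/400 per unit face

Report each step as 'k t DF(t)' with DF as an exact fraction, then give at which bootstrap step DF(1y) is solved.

1 1/2 618/625
2 1 379/400
DF(1y) is solved at step 2

step 1 [0.5y] zero: DF = P = 618/625 ≈ 0.988800
step 2 [1y] zero: DF = P = 379/400 ≈ 0.947500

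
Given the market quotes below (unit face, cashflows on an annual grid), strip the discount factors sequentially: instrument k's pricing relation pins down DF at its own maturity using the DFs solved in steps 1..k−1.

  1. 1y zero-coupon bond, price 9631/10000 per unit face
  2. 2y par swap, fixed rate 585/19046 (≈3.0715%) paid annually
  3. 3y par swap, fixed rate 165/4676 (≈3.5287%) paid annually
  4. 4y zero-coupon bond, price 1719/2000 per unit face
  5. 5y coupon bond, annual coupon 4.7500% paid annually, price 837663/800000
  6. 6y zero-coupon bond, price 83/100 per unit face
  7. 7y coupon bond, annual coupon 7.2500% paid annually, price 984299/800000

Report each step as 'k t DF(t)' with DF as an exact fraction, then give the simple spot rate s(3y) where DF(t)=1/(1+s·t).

1 1 9631/10000
2 2 1883/2000
3 3 901/1000
4 4 1719/2000
5 5 4167/5000
6 6 83/100
7 7 787/1000
s(3y) = (1/(901/1000) − 1)/(3) = 33/901 ≈ 3.6626%

step 1 [1y] zero: DF = P = 9631/10000 ≈ 0.963100
step 2 [2y] swap r/1=585/19046: DF=(1 − 585/19046·(0.963100))/(1+585/19046) = 1883/2000 ≈ 0.941500
step 3 [3y] swap r/1=165/4676: DF=(1 − 165/4676·(0.963100+0.941500))/(1+165/4676) = 901/1000 ≈ 0.901000
step 4 [4y] zero: DF = P = 1719/2000 ≈ 0.859500
step 5 [5y] bond c/1=19/400: DF=(837663/800000 − 19/400·(0.963100+0.941500+0.901000+0.859500))/(1+19/400) = 4167/5000 ≈ 0.833400
step 6 [6y] zero: DF = P = 83/100 ≈ 0.830000
step 7 [7y] bond c/1=29/400: DF=(984299/800000 − 29/400·(0.963100+0.941500+0.901000+0.859500+0.833400+0.830000))/(1+29/400) = 787/1000 ≈ 0.787000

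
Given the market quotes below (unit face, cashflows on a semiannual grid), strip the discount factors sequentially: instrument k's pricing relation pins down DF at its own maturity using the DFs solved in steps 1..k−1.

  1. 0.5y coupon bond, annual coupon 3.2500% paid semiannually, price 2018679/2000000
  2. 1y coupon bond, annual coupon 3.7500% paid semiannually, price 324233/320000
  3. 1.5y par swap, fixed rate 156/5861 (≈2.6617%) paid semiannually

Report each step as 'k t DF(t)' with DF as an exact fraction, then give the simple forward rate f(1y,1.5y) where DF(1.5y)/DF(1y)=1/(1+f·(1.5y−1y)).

step 1 [0.5y] bond c/2=13/800: DF=(2018679/2000000 − 13/800·(0))/(1+13/800) = 2483/2500 ≈ 0.993200
step 2 [1y] bond c/2=3/160: DF=(324233/320000 − 3/160·(0.993200))/(1+3/160) = 9763/10000 ≈ 0.976300
step 3 [1.5y] swap r/2=78/5861: DF=(1 − 78/5861·(0.993200+0.976300))/(1+78/5861) = 961/1000 ≈ 0.961000

1 1/2 2483/2500
2 1 9763/10000
3 3/2 961/1000
f(1y,1.5y) = ((9763/10000)/(961/1000) − 1)/(1/2) = 153/4805 ≈ 3.1842%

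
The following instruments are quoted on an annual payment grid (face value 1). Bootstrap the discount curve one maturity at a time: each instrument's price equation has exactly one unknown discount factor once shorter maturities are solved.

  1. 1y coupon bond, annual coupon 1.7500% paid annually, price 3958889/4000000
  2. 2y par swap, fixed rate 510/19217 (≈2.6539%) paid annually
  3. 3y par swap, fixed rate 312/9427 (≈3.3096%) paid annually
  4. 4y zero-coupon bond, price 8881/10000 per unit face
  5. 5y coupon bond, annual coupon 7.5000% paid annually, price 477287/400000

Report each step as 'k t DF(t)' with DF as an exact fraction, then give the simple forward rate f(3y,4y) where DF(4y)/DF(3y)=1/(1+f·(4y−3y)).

step 1 [1y] bond c/1=7/400: DF=(3958889/4000000 − 7/400·(0))/(1+7/400) = 9727/10000 ≈ 0.972700
step 2 [2y] swap r/1=510/19217: DF=(1 − 510/19217·(0.972700))/(1+510/19217) = 949/1000 ≈ 0.949000
step 3 [3y] swap r/1=312/9427: DF=(1 − 312/9427·(0.972700+0.949000))/(1+312/9427) = 1133/1250 ≈ 0.906400
step 4 [4y] zero: DF = P = 8881/10000 ≈ 0.888100
step 5 [5y] bond c/1=3/40: DF=(477287/400000 − 3/40·(0.972700+0.949000+0.906400+0.888100))/(1+3/40) = 8507/10000 ≈ 0.850700

1 1 9727/10000
2 2 949/1000
3 3 1133/1250
4 4 8881/10000
5 5 8507/10000
f(3y,4y) = ((1133/1250)/(8881/10000) − 1)/(1) = 183/8881 ≈ 2.0606%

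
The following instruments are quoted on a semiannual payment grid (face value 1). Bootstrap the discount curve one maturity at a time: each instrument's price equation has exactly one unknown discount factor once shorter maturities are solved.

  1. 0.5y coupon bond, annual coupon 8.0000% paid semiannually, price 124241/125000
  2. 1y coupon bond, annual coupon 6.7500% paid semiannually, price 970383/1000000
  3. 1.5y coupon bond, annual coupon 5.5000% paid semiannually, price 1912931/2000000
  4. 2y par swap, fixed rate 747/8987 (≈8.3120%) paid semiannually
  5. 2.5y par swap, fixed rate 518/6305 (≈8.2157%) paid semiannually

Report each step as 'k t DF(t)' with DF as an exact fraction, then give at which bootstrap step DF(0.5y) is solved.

1 1/2 9557/10000
2 1 363/400
3 3/2 881/1000
4 2 4253/5000
5 5/2 8187/10000
DF(0.5y) is solved at step 1

step 1 [0.5y] bond c/2=1/25: DF=(124241/125000 − 1/25·(0))/(1+1/25) = 9557/10000 ≈ 0.955700
step 2 [1y] bond c/2=27/800: DF=(970383/1000000 − 27/800·(0.955700))/(1+27/800) = 363/400 ≈ 0.907500
step 3 [1.5y] bond c/2=11/400: DF=(1912931/2000000 − 11/400·(0.955700+0.907500))/(1+11/400) = 881/1000 ≈ 0.881000
step 4 [2y] swap r/2=747/17974: DF=(1 − 747/17974·(0.955700+0.907500+0.881000))/(1+747/17974) = 4253/5000 ≈ 0.850600
step 5 [2.5y] swap r/2=259/6305: DF=(1 − 259/6305·(0.955700+0.907500+0.881000+0.850600))/(1+259/6305) = 8187/10000 ≈ 0.818700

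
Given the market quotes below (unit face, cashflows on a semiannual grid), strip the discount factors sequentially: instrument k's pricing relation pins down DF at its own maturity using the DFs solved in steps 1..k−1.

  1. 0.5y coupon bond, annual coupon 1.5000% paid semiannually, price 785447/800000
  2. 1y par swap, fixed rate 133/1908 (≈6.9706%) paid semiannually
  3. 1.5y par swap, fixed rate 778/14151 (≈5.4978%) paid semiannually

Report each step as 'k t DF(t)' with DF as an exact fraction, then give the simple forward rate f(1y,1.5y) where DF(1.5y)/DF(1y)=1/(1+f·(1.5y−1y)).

1 1/2 1949/2000
2 1 1867/2000
3 3/2 4611/5000
f(1y,1.5y) = ((1867/2000)/(4611/5000) − 1)/(1/2) = 113/4611 ≈ 2.4507%

step 1 [0.5y] bond c/2=3/400: DF=(785447/800000 − 3/400·(0))/(1+3/400) = 1949/2000 ≈ 0.974500
step 2 [1y] swap r/2=133/3816: DF=(1 − 133/3816·(0.974500))/(1+133/3816) = 1867/2000 ≈ 0.933500
step 3 [1.5y] swap r/2=389/14151: DF=(1 − 389/14151·(0.974500+0.933500))/(1+389/14151) = 4611/5000 ≈ 0.922200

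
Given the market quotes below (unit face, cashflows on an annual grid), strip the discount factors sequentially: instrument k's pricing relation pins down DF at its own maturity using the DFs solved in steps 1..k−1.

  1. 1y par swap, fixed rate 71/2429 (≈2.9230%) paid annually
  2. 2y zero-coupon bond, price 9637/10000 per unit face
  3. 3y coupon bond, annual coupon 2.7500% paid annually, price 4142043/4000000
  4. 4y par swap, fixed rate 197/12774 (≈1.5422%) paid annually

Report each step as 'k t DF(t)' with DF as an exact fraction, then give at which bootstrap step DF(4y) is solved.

step 1 [1y] swap r/1=71/2429: DF=(1 − 71/2429·(0))/(1+71/2429) = 2429/2500 ≈ 0.971600
step 2 [2y] zero: DF = P = 9637/10000 ≈ 0.963700
step 3 [3y] bond c/1=11/400: DF=(4142043/4000000 − 11/400·(0.971600+0.963700))/(1+11/400) = 239/250 ≈ 0.956000
step 4 [4y] swap r/1=197/12774: DF=(1 − 197/12774·(0.971600+0.963700+0.956000))/(1+197/12774) = 9409/10000 ≈ 0.940900

1 1 2429/2500
2 2 9637/10000
3 3 239/250
4 4 9409/10000
DF(4y) is solved at step 4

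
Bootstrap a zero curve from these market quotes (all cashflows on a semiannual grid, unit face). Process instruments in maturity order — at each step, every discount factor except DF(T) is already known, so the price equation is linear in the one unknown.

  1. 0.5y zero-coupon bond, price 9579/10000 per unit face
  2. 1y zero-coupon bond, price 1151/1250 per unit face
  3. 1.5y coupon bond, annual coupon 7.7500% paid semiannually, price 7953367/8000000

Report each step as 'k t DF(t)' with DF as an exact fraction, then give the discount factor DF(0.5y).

step 1 [0.5y] zero: DF = P = 9579/10000 ≈ 0.957900
step 2 [1y] zero: DF = P = 1151/1250 ≈ 0.920800
step 3 [1.5y] bond c/2=31/800: DF=(7953367/8000000 − 31/800·(0.957900+0.920800))/(1+31/800) = 887/1000 ≈ 0.887000

1 1/2 9579/10000
2 1 1151/1250
3 3/2 887/1000
DF(0.5y) = 9579/10000 ≈ 0.957900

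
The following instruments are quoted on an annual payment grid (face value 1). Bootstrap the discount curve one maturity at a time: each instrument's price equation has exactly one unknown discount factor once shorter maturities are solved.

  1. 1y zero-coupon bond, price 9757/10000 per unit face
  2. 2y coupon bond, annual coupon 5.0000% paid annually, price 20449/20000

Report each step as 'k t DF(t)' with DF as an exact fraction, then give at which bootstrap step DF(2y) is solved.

1 1 9757/10000
2 2 9273/10000
DF(2y) is solved at step 2

step 1 [1y] zero: DF = P = 9757/10000 ≈ 0.975700
step 2 [2y] bond c/1=1/20: DF=(20449/20000 − 1/20·(0.975700))/(1+1/20) = 9273/10000 ≈ 0.927300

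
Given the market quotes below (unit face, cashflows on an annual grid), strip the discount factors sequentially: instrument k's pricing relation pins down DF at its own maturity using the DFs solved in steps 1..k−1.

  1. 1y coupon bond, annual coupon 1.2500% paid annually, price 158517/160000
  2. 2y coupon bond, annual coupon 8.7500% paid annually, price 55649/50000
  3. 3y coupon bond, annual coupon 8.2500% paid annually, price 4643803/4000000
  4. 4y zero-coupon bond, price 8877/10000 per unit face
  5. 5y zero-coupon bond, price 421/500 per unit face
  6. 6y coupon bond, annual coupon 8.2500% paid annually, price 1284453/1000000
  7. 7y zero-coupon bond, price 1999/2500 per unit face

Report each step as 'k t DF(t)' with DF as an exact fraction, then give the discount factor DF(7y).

step 1 [1y] bond c/1=1/80: DF=(158517/160000 − 1/80·(0))/(1+1/80) = 1957/2000 ≈ 0.978500
step 2 [2y] bond c/1=7/80: DF=(55649/50000 − 7/80·(0.978500))/(1+7/80) = 9447/10000 ≈ 0.944700
step 3 [3y] bond c/1=33/400: DF=(4643803/4000000 − 33/400·(0.978500+0.944700))/(1+33/400) = 9259/10000 ≈ 0.925900
step 4 [4y] zero: DF = P = 8877/10000 ≈ 0.887700
step 5 [5y] zero: DF = P = 421/500 ≈ 0.842000
step 6 [6y] bond c/1=33/400: DF=(1284453/1000000 − 33/400·(0.978500+0.944700+0.925900+0.887700+0.842000))/(1+33/400) = 1047/1250 ≈ 0.837600
step 7 [7y] zero: DF = P = 1999/2500 ≈ 0.799600

1 1 1957/2000
2 2 9447/10000
3 3 9259/10000
4 4 8877/10000
5 5 421/500
6 6 1047/1250
7 7 1999/2500
DF(7y) = 1999/2500 ≈ 0.799600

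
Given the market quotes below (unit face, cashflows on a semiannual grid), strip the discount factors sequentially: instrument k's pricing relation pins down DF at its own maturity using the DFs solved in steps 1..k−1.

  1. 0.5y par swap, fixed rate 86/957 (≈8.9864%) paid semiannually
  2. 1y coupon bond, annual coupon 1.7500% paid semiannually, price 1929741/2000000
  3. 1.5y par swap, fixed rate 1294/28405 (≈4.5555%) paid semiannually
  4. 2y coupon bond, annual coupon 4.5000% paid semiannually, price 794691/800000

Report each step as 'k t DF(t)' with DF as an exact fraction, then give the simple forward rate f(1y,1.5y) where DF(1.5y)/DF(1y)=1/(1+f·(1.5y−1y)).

step 1 [0.5y] swap r/2=43/957: DF=(1 − 43/957·(0))/(1+43/957) = 957/1000 ≈ 0.957000
step 2 [1y] bond c/2=7/800: DF=(1929741/2000000 − 7/800·(0.957000))/(1+7/800) = 4741/5000 ≈ 0.948200
step 3 [1.5y] swap r/2=647/28405: DF=(1 − 647/28405·(0.957000+0.948200))/(1+647/28405) = 9353/10000 ≈ 0.935300
step 4 [2y] bond c/2=9/400: DF=(794691/800000 − 9/400·(0.957000+0.948200+0.935300))/(1+9/400) = 909/1000 ≈ 0.909000

1 1/2 957/1000
2 1 4741/5000
3 3/2 9353/10000
4 2 909/1000
f(1y,1.5y) = ((4741/5000)/(9353/10000) − 1)/(1/2) = 258/9353 ≈ 2.7585%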